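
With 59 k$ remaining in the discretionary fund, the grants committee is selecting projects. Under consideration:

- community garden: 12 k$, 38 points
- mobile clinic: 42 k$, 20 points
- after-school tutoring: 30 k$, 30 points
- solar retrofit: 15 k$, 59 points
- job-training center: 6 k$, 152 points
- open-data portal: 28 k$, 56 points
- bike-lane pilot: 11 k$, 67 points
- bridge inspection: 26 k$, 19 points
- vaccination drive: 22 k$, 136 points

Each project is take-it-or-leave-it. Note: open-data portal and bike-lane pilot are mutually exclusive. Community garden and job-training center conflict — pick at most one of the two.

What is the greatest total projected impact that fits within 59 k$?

414

Taking solar retrofit + job-training center + bike-lane pilot + vaccination drive: 54 k$ used, 414 in projected impact.
That's the maximum — no feasible swap from here does better than 414.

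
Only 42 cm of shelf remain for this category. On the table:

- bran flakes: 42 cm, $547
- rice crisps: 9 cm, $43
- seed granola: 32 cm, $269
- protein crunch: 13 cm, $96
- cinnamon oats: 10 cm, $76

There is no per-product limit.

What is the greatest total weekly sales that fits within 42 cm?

547

Bran flakes uses 42 of the 42 cm and totals 547.
Every other selection either busts 42 cm or fails to beat 547.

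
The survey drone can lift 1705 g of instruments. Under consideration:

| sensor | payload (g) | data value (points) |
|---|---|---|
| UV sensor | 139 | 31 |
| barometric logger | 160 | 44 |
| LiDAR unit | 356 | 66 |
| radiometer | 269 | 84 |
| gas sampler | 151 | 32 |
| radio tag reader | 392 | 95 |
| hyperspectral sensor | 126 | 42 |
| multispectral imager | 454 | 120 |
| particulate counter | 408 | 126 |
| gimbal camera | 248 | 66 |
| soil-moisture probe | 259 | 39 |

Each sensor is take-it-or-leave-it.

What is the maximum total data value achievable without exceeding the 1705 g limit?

By data value per g: hyperspectral sensor 0.33, radiometer 0.31, particulate counter 0.31 lead.
The ratio ordering already packs tightly: barometric logger + radiometer + hyperspectral sensor + multispectral imager + particulate counter + gimbal camera, 1665 g, 482.

482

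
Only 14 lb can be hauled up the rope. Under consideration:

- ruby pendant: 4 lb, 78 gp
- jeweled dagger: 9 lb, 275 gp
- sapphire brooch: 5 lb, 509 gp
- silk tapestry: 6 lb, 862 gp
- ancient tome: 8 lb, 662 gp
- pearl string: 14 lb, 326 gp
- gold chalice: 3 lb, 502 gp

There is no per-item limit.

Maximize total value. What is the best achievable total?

2015

A density-first pass picks 4×gold chalice — 2008 at 12 lb.
Dropping gold chalice frees 3 lb; slotting in sapphire brooch (5 lb) lifts the total to 2015 at 14 lb.
No other feasible combination exceeds 2015.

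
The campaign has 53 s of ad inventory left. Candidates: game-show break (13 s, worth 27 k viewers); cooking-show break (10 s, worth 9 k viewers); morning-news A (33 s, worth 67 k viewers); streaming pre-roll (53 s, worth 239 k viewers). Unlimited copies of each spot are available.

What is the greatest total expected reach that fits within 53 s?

Ranking by ratio (expected reach/s): streaming pre-roll 4.51, game-show break 2.08, morning-news A 2.03, cooking-show break 0.90.
The ratio ordering already packs tightly: streaming pre-roll, 53 s, 239.

239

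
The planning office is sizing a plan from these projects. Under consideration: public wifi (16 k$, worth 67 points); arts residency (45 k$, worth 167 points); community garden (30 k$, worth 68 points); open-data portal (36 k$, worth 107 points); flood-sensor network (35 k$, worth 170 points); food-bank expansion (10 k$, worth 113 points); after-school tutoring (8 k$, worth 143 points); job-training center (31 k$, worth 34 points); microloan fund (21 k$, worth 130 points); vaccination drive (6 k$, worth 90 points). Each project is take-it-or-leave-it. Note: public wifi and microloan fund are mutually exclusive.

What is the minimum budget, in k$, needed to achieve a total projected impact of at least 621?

Need the lightest bundle worth ≥ 621.
Taking flood-sensor network + food-bank expansion + after-school tutoring + microloan fund + vaccination drive gives 646 (≥ 621) for 80 k$.
Below 80 k$ the best achievable stays under 621.

80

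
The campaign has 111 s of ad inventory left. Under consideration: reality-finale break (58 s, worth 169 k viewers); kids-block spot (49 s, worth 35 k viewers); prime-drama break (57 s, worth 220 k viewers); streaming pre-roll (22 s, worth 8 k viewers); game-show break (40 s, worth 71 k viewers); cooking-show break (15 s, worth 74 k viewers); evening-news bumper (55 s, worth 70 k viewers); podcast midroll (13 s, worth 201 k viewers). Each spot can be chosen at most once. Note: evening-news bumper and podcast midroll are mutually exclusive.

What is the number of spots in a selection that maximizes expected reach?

Best achievable expected reach is 503.
For example prime-drama break + streaming pre-roll + cooking-show break + podcast midroll achieves it, using 107 s.
All optima have 4 spots.

4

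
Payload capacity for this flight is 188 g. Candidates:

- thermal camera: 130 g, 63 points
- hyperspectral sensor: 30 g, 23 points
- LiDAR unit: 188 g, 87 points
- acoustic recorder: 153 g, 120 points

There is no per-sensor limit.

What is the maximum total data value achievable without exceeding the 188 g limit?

The ratio ordering already packs tightly: hyperspectral sensor + acoustic recorder, 183 g, 143.
No other feasible combination exceeds 143.

143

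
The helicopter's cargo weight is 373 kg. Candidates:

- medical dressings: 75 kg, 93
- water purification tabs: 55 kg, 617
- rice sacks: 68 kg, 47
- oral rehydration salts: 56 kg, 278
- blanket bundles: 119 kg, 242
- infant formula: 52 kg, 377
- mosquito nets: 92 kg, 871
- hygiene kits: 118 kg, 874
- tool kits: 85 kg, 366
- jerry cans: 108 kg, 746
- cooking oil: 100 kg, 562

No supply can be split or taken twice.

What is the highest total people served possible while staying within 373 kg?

3108

Taking the top-ratio supplies first gives water purification tabs + oral rehydration salts + infant formula + mosquito nets + hygiene kits for 3017 (373 kg).
Replace oral rehydration salts and infant formula with jerry cans: the trade gains 91 net, giving 3108 at 373 kg.
Next best is water purification tabs + oral rehydration salts + infant formula + mosquito nets + hygiene kits at 3017 (373 kg) — short by 91.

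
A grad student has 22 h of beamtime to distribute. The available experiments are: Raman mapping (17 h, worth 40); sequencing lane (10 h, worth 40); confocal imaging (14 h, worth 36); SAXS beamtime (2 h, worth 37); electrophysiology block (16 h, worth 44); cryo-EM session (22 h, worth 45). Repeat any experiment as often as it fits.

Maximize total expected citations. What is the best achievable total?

407

11×SAXS beamtime uses 22 of the 22 h and totals 407.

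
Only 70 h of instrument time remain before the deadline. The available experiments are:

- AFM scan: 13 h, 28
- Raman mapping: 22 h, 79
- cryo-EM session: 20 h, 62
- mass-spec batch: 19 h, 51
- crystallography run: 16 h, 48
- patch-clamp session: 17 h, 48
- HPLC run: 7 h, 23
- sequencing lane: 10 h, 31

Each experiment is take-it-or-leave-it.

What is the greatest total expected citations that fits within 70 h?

220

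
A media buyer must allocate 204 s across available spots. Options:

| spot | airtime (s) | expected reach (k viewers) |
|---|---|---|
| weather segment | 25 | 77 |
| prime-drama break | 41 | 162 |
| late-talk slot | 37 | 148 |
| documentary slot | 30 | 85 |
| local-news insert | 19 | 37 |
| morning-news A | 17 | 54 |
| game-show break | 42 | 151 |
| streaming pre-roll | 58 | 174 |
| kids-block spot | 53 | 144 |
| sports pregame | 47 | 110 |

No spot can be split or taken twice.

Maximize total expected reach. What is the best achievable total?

712

A density-first pass picks weather segment + prime-drama break + late-talk slot + documentary slot + morning-news A + game-show break — 677 at 192 s.
Dropping documentary slot and morning-news A frees 47 s; slotting in streaming pre-roll (58 s) lifts the total to 712 at 203 s.
Next best is prime-drama break + late-talk slot + documentary slot + game-show break + kids-block spot at 690 (203 s) — short by 22.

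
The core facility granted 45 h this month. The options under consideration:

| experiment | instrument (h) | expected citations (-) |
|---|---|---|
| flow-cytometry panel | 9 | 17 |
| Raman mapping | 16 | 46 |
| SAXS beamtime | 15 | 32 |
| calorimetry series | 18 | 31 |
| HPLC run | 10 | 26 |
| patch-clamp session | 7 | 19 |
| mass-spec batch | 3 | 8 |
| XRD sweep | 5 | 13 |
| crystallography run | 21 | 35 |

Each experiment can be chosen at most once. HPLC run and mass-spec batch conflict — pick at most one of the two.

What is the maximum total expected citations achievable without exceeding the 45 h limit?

110

Raman mapping + SAXS beamtime + patch-clamp session + XRD sweep uses 43 of the 45 h and totals 110.
Runner-up flow-cytometry panel + Raman mapping + HPLC run + patch-clamp session tops out at 108.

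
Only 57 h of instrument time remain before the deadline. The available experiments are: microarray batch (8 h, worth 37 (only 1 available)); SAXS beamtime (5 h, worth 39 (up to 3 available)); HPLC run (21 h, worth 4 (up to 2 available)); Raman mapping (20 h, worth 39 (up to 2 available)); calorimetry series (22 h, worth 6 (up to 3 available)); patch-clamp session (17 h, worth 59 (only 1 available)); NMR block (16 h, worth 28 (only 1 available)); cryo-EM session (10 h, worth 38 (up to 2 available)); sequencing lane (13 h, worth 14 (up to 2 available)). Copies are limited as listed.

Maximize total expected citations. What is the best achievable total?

252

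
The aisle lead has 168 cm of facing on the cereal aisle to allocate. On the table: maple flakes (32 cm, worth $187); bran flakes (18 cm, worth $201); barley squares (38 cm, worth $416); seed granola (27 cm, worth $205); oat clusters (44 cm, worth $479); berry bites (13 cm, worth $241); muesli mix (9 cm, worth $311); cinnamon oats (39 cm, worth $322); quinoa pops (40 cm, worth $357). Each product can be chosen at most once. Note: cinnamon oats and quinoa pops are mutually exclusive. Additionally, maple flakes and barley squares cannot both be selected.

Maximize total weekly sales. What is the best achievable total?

By weekly sales per cm: muesli mix 34.56, berry bites 18.54, bran flakes 11.17 lead.
Best packing: bran flakes + barley squares + oat clusters + berry bites + muesli mix + quinoa pops — 162 cm, 2005 total.
An exhaustive check of the 512 subsets confirms 2005.

2005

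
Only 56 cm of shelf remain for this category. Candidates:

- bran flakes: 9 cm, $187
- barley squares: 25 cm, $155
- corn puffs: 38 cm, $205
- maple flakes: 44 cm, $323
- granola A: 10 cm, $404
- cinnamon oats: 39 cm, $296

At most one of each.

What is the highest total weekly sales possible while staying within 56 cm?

Best packing: bran flakes + barley squares + granola A — 44 cm, 746 total.
Runner-up maple flakes + granola A tops out at 727.

746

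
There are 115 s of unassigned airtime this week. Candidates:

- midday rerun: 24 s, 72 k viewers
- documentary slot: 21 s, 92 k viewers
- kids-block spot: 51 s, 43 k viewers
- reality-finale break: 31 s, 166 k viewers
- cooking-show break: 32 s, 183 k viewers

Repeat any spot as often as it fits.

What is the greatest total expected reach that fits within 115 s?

607

Greedy by ratio would take 3×cooking-show break: 96 s used, total 549.
The 64 s tied up in 2×cooking-show break is better spent on documentary slot + 2×reality-finale break — total rises to 607 (115 s).
That's the maximum — no swap from here does better than 607.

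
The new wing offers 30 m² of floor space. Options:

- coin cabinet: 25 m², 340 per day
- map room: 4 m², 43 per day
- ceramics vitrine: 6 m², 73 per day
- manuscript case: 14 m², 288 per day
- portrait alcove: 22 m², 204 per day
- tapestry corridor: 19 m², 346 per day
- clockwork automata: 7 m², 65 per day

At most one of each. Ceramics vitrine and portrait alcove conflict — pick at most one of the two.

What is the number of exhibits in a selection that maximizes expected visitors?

3

Best achievable expected visitors is 462.
One optimal bundle: map room + ceramics vitrine + tapestry corridor (29 m²).
All optima have 3 exhibits.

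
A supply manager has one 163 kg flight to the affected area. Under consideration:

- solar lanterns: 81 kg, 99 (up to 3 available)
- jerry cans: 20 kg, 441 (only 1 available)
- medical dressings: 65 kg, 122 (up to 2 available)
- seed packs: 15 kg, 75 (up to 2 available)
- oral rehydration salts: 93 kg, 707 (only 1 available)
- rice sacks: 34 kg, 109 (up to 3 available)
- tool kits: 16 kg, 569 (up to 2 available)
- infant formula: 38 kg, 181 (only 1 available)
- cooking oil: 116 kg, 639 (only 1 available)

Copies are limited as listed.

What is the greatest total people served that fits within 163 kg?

2361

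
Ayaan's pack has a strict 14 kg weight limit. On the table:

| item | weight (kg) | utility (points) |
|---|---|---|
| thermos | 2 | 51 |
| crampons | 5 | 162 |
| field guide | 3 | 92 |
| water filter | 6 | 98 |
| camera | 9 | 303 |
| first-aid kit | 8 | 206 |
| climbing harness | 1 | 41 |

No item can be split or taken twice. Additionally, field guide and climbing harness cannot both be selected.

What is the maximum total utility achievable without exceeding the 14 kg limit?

Density check — climbing harness 41.00, camera 33.67, crampons 32.40, field guide 30.67 are the best per kg.
Best packing: crampons + camera — 14 kg, 465 total.
That's the maximum — no feasible swap from here does better than 465.

465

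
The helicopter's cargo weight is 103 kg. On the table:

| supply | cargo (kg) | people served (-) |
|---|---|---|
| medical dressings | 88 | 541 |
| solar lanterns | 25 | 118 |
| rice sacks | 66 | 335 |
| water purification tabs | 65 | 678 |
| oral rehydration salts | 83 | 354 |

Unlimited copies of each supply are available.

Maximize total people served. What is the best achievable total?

Best packing: solar lanterns + water purification tabs — 90 kg, 796 total.

796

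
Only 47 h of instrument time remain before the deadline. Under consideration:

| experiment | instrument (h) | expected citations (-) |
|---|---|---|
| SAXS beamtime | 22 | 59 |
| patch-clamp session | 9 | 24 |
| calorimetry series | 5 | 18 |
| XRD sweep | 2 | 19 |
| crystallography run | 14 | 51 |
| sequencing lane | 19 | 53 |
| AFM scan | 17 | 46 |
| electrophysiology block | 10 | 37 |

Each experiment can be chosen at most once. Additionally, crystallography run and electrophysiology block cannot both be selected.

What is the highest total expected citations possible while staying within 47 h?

158

Patch-clamp session + calorimetry series + XRD sweep + crystallography run + AFM scan uses 47 of the 47 h and totals 158.
Runner-up SAXS beamtime + patch-clamp session + XRD sweep + crystallography run tops out at 153.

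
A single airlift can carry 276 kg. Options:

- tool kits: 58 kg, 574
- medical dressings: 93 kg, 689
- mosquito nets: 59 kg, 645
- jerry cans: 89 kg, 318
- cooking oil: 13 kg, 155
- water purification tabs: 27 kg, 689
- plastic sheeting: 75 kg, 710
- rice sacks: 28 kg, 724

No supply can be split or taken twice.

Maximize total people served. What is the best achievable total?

Best packing: tool kits + mosquito nets + cooking oil + water purification tabs + plastic sheeting + rice sacks — 260 kg, 3497 total.
Runner-up tool kits + mosquito nets + water purification tabs + plastic sheeting + rice sacks tops out at 3342.

3497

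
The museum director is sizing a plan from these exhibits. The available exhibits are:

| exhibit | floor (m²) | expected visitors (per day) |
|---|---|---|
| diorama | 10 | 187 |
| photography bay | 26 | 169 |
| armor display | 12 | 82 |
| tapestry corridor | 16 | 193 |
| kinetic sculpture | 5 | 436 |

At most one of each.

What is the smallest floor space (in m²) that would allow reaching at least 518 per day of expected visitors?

Minimise m² subject to total expected visitors ≥ 518.
diorama + kinetic sculpture reaches 623 using 15 m².
No combination under 15 m² hits 518.

15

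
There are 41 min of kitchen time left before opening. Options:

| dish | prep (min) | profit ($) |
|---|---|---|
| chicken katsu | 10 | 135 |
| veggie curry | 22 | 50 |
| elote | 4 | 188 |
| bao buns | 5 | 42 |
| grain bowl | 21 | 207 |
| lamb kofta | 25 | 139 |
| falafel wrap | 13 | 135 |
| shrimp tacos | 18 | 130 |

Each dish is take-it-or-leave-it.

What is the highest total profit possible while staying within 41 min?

572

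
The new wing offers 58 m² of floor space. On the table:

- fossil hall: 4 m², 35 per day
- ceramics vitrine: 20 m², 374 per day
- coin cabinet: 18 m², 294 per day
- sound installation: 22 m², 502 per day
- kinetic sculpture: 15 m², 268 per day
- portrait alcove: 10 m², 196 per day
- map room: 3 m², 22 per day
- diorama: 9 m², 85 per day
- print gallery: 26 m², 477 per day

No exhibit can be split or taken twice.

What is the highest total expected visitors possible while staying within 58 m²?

By expected visitors per m²: sound installation 22.82, portrait alcove 19.60, ceramics vitrine 18.70, print gallery 18.35 lead.
Filling by ratio: fossil hall + ceramics vitrine + sound installation + portrait alcove for 1107, with 2 m² left unused.
Replace fossil hall and ceramics vitrine with print gallery: the trade gains 68 net, giving 1175 at 58 m².
Every other selection either busts 58 m² or fails to beat 1175.

1175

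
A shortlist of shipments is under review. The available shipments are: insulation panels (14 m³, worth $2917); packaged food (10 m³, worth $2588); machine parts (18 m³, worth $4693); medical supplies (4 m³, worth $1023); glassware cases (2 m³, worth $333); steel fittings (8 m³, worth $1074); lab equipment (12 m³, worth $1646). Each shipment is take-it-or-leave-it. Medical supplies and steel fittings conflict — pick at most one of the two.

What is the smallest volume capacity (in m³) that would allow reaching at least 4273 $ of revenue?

18

Look for the lowest-volume combination reaching 4273.
machine parts reaches 4693 using 18 m³.
Any bundle with less than 18 m³ falls short of 4273.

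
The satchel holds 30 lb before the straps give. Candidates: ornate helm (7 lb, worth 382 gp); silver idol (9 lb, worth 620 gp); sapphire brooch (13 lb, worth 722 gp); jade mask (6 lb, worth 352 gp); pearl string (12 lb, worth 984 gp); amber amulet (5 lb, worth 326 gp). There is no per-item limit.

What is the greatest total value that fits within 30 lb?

2320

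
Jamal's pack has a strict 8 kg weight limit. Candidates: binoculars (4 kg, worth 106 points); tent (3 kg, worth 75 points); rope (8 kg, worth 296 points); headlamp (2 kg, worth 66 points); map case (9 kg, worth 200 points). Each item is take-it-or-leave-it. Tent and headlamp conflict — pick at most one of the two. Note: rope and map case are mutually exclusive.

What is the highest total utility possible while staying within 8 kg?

296

Best packing: rope — 8 kg, 296 total.
The closest alternative, binoculars + tent, reaches only 181.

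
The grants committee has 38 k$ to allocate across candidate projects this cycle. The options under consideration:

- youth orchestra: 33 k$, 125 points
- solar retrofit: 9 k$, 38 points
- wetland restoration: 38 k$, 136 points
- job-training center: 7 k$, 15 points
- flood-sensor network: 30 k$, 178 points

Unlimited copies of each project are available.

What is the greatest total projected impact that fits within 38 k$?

193

By projected impact per k$: flood-sensor network 5.93, solar retrofit 4.22, youth orchestra 3.79, wetland restoration 3.58 lead.
The ratio ordering already packs tightly: job-training center + flood-sensor network, 37 k$, 193.
Every other selection either busts 38 k$ or fails to beat 193.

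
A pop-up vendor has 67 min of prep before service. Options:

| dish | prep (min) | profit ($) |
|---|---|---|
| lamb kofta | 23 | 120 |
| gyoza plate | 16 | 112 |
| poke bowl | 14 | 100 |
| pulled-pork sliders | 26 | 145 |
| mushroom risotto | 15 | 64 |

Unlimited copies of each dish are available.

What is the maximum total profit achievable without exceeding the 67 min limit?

Filling by ratio: 4×poke bowl for 400, with 11 min left unused.
Dropping 4×poke bowl frees 56 min; slotting in 4×gyoza plate (64 min) lifts the total to 448 at 64 min.
Nothing else within 67 min beats 448.

448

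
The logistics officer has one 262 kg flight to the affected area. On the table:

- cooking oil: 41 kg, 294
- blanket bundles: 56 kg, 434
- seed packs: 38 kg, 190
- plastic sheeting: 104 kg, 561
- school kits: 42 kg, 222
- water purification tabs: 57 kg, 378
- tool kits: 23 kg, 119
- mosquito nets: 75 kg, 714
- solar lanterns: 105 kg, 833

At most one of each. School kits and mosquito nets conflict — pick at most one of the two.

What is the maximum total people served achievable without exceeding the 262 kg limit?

2100

By people served per kg: mosquito nets 9.52, solar lanterns 7.93, blanket bundles 7.75 lead.
Best packing: blanket bundles + tool kits + mosquito nets + solar lanterns — 259 kg, 2100 total.
Runner-up water purification tabs + tool kits + mosquito nets + solar lanterns tops out at 2044.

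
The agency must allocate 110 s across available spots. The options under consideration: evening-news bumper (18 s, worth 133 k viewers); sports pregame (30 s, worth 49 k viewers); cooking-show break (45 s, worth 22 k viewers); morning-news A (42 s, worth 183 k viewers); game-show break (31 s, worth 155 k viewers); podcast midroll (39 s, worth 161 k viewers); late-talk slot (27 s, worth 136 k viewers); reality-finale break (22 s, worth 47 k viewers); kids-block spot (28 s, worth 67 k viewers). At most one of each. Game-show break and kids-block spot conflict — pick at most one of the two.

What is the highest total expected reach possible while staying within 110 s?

By expected reach per s: evening-news bumper 7.39, late-talk slot 5.04, game-show break 5.00 lead.
Evening-news bumper + morning-news A + late-talk slot + reality-finale break uses 109 of the 110 s and totals 499.
Next best is evening-news bumper + game-show break + podcast midroll + reality-finale break at 496 (110 s) — short by 3.

499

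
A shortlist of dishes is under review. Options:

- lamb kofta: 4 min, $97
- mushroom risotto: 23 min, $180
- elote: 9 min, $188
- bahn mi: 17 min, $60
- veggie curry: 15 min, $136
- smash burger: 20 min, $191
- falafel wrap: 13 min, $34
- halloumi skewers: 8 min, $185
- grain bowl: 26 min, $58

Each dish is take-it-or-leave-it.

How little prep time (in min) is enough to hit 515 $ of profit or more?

Minimise min subject to total profit ≥ 515.
lamb kofta + elote + veggie curry + halloumi skewers reaches 606 using 36 min.
No combination under 36 min hits 515.

36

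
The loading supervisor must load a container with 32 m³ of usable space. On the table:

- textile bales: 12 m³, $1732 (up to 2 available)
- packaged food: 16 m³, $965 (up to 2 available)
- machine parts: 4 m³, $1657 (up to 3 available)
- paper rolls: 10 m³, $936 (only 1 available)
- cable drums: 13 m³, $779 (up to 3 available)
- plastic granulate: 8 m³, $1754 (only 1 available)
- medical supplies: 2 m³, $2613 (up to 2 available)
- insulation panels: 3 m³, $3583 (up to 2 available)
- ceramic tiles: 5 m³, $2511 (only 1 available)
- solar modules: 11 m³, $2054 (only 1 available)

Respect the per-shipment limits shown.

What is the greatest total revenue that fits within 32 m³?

Greedy by ratio would take 3×machine parts + 2×medical supplies + 2×insulation panels + ceramic tiles: 27 m³ used, total 19874.
Replace machine parts with plastic granulate: the trade gains 97 net, giving 19971 at 31 m³.

19971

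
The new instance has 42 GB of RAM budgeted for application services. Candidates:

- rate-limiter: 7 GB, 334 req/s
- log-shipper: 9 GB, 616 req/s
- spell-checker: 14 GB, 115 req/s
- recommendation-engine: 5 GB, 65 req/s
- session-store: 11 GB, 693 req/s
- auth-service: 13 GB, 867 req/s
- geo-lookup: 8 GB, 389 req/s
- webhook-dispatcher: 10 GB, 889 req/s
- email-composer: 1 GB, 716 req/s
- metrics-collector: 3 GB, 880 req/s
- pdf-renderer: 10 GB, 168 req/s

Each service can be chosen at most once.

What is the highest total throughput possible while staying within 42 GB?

A density-first pass picks log-shipper + recommendation-engine + auth-service + webhook-dispatcher + email-composer + metrics-collector — 4033 at 41 GB.
The 18 GB tied up in recommendation-engine and auth-service is better spent on session-store + geo-lookup — total rises to 4183 (42 GB).
Every other selection either busts 42 GB or fails to beat 4183.

4183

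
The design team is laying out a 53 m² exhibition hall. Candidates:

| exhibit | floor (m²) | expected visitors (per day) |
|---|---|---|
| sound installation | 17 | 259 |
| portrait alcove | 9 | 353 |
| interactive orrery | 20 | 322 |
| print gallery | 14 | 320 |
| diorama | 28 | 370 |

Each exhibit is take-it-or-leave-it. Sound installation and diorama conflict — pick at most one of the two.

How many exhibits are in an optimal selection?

3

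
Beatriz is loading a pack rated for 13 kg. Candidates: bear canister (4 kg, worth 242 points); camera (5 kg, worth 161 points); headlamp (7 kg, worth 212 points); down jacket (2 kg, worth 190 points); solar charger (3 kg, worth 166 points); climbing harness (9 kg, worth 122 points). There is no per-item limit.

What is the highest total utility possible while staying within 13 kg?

6×down jacket uses 12 of the 13 kg and totals 1140.

1140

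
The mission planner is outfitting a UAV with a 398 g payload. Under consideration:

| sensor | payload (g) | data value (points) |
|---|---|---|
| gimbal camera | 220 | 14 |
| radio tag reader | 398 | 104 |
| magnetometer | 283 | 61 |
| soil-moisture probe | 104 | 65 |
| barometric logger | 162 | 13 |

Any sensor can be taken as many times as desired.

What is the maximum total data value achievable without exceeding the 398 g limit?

The ratio ordering already packs tightly: 3×soil-moisture probe, 312 g, 195.
Every other selection either busts 398 g or fails to beat 195.

195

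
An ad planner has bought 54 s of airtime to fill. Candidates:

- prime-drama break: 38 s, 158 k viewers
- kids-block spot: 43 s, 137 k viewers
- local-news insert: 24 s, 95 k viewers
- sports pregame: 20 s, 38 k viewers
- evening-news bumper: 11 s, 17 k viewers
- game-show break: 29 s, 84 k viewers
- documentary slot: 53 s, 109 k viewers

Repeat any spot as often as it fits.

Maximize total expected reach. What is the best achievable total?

A density-first pass picks prime-drama break + evening-news bumper — 175 at 49 s.
The 49 s tied up in prime-drama break and evening-news bumper is better spent on 2×local-news insert — total rises to 190 (48 s).

190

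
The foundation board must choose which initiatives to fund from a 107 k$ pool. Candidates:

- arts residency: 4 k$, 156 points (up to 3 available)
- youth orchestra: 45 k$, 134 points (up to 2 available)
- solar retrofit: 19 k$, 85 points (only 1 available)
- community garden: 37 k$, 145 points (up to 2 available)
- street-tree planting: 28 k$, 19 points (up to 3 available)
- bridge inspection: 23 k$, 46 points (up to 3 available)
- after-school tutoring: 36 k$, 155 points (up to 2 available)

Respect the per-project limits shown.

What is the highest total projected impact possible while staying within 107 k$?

863

3×arts residency + solar retrofit + 2×after-school tutoring uses 103 of the 107 k$ and totals 863.
That's the maximum — no swap from here does better than 863.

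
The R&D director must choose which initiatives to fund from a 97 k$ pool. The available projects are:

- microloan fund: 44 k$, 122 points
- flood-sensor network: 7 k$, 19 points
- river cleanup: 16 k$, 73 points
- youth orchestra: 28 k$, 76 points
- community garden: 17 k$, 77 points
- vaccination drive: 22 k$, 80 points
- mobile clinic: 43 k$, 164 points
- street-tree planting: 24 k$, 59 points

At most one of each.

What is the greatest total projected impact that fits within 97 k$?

340

Filling by ratio: flood-sensor network + river cleanup + community garden + mobile clinic for 333, with 14 k$ left unused.
Dropping river cleanup frees 16 k$; slotting in vaccination drive (22 k$) lifts the total to 340 at 89 k$.
Next best is flood-sensor network + youth orchestra + community garden + mobile clinic at 336 (95 k$) — short by 4.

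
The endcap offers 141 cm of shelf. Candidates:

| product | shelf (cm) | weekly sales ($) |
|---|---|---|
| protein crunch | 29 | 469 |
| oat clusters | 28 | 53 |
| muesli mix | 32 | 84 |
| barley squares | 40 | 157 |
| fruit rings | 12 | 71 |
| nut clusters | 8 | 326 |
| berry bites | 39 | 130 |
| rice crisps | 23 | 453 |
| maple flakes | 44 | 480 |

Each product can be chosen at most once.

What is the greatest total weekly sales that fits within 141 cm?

Taking the top-ratio products first gives protein crunch + fruit rings + nut clusters + rice crisps + maple flakes for 1799 (116 cm).
Replace fruit rings with muesli mix: the trade gains 13 net, giving 1812 at 136 cm.
No other feasible combination exceeds 1812.

1812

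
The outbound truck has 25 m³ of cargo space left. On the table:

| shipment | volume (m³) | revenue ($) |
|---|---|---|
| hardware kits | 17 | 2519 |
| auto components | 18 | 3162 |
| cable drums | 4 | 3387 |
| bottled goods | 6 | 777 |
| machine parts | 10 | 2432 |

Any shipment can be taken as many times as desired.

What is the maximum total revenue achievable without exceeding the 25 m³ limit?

20322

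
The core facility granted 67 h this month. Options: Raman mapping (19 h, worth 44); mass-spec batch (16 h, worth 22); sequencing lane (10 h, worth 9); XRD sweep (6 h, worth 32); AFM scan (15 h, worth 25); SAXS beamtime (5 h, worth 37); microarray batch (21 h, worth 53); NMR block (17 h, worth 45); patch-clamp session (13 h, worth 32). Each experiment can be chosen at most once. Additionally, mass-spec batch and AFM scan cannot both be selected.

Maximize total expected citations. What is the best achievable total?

199

The ratio ordering already packs tightly: XRD sweep + SAXS beamtime + microarray batch + NMR block + patch-clamp session, 62 h, 199.
Runner-up Raman mapping + XRD sweep + SAXS beamtime + microarray batch + patch-clamp session tops out at 198.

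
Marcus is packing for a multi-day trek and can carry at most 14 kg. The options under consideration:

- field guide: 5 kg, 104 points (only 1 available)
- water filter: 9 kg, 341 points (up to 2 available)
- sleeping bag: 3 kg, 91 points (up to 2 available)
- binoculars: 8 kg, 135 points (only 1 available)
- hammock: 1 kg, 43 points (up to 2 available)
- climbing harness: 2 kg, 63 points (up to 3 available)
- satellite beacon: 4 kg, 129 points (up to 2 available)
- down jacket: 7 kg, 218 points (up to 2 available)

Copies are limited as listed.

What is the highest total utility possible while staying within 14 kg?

The ratio heuristic lands on water filter + 2×hammock + climbing harness (490) but leaves 1 kg idle.
Dropping climbing harness frees 2 kg; slotting in sleeping bag (3 kg) lifts the total to 518 at 14 kg.

518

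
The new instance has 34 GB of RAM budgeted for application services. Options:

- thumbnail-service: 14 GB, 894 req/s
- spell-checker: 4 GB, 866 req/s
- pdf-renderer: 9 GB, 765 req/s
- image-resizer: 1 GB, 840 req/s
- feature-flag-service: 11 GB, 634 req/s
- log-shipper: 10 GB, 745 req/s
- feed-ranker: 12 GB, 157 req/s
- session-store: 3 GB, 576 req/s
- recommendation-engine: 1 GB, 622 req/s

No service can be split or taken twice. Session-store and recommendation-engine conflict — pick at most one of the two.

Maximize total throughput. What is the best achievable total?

3987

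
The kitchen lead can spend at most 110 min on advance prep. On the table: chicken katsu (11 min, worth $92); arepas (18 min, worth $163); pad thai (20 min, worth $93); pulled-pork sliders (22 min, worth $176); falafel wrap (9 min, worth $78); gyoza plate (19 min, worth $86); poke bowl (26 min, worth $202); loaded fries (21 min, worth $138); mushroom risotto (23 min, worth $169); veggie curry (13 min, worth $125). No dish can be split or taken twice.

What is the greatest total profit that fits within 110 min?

882

The ratio heuristic lands on chicken katsu + arepas + pulled-pork sliders + falafel wrap + poke bowl + veggie curry (836) but leaves 11 min idle.
Dropping chicken katsu frees 11 min; slotting in loaded fries (21 min) lifts the total to 882 at 109 min.
Runner-up chicken katsu + arepas + pulled-pork sliders + falafel wrap + poke bowl + mushroom risotto tops out at 880.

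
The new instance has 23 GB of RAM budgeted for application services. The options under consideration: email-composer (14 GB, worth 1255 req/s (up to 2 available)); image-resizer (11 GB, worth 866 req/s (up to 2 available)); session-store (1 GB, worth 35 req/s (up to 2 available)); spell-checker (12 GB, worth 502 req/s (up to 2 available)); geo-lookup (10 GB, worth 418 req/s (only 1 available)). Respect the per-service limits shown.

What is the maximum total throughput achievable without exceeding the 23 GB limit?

Density check — email-composer 89.64, image-resizer 78.73, spell-checker 41.83 are the best per GB.
The ratio heuristic lands on email-composer + 2×session-store (1325) but leaves 7 GB idle.
Dropping email-composer and session-store frees 15 GB; slotting in 2×image-resizer (22 GB) lifts the total to 1767 at 23 GB.

1767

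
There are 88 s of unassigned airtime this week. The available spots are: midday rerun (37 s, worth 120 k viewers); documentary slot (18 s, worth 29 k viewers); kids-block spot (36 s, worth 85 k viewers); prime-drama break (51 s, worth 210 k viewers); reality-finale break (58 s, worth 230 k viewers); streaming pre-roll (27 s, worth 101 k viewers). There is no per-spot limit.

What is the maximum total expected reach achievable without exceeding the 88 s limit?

331

Greedy by ratio would take prime-drama break + streaming pre-roll: 78 s used, total 311.
The 51 s tied up in prime-drama break is better spent on reality-finale break — total rises to 331 (85 s).
The spare 3 s is too small for any remaining spot, and no exchange beats 331.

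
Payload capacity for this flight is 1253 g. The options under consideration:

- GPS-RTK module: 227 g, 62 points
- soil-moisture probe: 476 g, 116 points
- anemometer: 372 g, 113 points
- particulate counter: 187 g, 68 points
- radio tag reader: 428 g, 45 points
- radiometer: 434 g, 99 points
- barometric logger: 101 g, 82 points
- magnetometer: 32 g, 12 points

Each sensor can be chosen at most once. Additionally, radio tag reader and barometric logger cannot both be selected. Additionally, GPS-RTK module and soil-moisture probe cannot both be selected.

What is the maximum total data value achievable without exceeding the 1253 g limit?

By data value per g: barometric logger 0.81, magnetometer 0.38, particulate counter 0.36 lead.
A density-first pass picks GPS-RTK module + anemometer + particulate counter + barometric logger + magnetometer — 337 at 919 g.
The 227 g tied up in GPS-RTK module is better spent on soil-moisture probe — total rises to 391 (1168 g).

391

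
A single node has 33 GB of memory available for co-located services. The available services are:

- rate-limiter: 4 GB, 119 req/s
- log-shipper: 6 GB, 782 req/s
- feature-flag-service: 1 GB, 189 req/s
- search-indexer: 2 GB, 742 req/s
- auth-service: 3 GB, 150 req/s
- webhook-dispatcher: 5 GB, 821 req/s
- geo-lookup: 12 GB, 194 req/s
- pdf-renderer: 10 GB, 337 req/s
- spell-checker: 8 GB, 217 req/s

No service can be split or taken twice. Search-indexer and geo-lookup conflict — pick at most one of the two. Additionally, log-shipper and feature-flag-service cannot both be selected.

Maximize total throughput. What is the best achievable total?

Rate-limiter + log-shipper + search-indexer + auth-service + webhook-dispatcher + pdf-renderer uses 30 of the 33 GB and totals 2951.

2951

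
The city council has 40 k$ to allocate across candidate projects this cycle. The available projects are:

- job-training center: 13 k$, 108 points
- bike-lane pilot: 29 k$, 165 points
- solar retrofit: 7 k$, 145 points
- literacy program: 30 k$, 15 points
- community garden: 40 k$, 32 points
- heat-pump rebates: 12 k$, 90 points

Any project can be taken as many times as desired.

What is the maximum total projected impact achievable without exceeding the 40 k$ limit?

725

Density check — solar retrofit 20.71, job-training center 8.31, heat-pump rebates 7.50, bike-lane pilot 5.69 are the best per k$.
Best packing: 5×solar retrofit — 35 k$, 725 total.
That's the maximum — no swap from here does better than 725.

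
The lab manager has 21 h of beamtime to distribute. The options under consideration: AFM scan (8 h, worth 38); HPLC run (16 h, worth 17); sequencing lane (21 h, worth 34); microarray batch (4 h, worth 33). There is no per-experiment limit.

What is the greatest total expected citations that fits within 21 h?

The ratio ordering already packs tightly: 5×microarray batch, 20 h, 165.
No other feasible combination exceeds 165.

165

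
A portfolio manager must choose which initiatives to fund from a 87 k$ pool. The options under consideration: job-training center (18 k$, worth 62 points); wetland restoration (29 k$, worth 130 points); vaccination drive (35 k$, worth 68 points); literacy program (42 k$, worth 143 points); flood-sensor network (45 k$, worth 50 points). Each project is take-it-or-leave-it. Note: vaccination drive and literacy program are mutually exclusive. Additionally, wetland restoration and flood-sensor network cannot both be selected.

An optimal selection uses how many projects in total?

Best achievable projected impact is 273.
For example wetland restoration + literacy program achieves it, using 71 k$.
All optima have 2 projects.

2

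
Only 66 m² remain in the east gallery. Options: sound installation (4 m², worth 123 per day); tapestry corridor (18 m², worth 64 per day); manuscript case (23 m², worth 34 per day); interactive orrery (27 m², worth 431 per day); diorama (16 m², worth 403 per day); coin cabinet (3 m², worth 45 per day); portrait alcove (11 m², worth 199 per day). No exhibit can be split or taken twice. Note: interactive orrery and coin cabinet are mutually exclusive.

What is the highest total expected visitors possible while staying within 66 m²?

1156

Ranking by ratio (expected visitors/m²): sound installation 30.75, diorama 25.19, portrait alcove 18.09, interactive orrery 15.96.
Best packing: sound installation + interactive orrery + diorama + portrait alcove — 58 m², 1156 total.
Runner-up interactive orrery + diorama + portrait alcove tops out at 1033.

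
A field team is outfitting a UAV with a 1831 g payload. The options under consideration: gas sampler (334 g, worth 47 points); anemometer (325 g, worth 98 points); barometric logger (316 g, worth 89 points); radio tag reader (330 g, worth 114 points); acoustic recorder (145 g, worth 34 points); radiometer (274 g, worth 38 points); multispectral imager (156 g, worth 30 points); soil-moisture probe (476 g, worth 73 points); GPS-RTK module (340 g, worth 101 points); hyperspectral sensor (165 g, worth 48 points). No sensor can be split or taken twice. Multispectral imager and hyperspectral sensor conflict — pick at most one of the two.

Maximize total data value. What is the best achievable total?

Best packing: gas sampler + anemometer + barometric logger + radio tag reader + GPS-RTK module + hyperspectral sensor — 1810 g, 497 total.

497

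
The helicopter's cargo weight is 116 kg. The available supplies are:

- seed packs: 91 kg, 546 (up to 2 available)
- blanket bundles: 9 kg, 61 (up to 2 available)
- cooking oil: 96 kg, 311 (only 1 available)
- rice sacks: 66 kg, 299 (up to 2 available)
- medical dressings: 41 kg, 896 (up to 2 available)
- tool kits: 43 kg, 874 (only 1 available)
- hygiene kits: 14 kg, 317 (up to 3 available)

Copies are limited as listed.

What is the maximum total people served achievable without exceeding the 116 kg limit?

Filling by ratio: 2×blanket bundles + medical dressings + 3×hygiene kits for 1969, with 15 kg left unused.
Replace 2×blanket bundles and hygiene kits with medical dressings: the trade gains 457 net, giving 2426 at 110 kg.
Every other selection either busts 116 kg or exceeds an availability limit or fails to beat 2426.

2426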